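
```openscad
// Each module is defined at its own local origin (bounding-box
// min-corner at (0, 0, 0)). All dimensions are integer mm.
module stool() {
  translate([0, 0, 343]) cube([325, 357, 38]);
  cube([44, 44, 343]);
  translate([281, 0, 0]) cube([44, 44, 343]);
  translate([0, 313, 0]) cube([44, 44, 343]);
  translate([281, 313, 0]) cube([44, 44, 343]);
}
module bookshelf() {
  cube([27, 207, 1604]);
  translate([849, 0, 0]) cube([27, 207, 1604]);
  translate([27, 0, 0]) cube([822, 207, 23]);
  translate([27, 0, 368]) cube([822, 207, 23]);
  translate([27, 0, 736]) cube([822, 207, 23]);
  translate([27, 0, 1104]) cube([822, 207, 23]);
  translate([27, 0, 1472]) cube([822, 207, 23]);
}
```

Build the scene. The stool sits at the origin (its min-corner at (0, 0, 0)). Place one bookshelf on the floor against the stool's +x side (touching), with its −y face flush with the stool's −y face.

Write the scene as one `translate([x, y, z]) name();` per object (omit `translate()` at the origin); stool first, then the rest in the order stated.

stool();
translate([325, 0, 0]) bookshelf();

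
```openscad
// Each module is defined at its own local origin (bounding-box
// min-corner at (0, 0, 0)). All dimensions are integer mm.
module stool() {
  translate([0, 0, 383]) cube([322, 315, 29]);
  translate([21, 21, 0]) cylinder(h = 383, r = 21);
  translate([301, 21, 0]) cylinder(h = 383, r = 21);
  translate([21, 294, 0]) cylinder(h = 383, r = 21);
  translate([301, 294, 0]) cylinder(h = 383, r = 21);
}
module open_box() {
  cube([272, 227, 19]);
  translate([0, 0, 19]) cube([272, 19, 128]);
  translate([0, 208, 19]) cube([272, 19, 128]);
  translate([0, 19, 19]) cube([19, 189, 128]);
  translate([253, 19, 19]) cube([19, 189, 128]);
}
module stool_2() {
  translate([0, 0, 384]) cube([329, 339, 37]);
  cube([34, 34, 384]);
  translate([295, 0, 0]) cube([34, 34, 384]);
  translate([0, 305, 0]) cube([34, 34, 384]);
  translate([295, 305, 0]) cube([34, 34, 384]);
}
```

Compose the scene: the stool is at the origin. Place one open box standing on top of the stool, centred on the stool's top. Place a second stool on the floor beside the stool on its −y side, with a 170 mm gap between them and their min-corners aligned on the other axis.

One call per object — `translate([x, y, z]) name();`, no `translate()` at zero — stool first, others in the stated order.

stool();
translate([25, 44, 412]) open_box();
translate([0, -509, 0]) stool_2();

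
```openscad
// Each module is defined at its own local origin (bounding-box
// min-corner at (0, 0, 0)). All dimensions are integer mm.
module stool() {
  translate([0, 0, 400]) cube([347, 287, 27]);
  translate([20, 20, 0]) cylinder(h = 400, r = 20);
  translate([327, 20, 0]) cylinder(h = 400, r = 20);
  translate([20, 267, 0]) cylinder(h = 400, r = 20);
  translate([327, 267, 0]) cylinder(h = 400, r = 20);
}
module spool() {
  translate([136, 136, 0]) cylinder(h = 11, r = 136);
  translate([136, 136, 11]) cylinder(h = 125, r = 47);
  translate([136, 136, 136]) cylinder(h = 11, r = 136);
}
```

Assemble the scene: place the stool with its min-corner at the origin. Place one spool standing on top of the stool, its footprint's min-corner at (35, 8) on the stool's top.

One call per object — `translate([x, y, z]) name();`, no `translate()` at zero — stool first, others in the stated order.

stool();
translate([35, 8, 427]) spool();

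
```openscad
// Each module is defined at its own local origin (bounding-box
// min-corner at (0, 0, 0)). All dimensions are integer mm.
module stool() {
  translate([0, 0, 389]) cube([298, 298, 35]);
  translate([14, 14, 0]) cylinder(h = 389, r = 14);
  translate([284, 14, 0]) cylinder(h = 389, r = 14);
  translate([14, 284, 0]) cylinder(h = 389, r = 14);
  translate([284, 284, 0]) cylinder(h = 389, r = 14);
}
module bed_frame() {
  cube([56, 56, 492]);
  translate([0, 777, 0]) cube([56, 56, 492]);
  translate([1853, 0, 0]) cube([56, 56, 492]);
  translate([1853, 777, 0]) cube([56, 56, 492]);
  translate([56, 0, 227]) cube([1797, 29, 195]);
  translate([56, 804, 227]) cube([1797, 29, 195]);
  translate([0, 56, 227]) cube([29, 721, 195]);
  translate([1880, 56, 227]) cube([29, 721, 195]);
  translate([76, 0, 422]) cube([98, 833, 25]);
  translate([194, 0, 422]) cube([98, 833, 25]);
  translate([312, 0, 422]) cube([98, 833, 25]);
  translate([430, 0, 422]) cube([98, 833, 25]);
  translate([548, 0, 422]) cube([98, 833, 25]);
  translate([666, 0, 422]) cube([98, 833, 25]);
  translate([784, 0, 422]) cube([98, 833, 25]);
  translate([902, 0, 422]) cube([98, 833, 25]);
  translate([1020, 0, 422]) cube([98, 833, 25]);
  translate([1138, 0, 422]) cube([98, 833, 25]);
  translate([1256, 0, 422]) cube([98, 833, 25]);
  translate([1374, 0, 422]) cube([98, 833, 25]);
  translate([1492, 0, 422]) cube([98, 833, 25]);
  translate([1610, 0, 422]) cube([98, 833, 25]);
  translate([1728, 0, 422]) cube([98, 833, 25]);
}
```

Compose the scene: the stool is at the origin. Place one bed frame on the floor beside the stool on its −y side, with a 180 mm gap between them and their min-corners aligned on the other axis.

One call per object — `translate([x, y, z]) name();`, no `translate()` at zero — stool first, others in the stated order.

stool();
translate([0, -1013, 0]) bed_frame();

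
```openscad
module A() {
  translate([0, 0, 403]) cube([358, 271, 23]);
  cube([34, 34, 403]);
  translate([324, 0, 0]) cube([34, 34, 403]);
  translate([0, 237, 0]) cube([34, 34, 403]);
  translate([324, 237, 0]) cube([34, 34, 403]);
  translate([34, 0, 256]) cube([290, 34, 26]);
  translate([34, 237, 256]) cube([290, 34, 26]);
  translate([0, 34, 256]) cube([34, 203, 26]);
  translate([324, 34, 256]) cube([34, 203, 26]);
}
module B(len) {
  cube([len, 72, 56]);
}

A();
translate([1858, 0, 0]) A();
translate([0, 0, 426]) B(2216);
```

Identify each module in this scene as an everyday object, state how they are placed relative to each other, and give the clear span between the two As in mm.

A is a stool. B is a beam. A beam spans the tops of two stools. The clear span between the two stools is 1500 mm.

Second stool starts at x = 1858; first ends at x = 358; clear span = 1858 − 358 = 1500 mm.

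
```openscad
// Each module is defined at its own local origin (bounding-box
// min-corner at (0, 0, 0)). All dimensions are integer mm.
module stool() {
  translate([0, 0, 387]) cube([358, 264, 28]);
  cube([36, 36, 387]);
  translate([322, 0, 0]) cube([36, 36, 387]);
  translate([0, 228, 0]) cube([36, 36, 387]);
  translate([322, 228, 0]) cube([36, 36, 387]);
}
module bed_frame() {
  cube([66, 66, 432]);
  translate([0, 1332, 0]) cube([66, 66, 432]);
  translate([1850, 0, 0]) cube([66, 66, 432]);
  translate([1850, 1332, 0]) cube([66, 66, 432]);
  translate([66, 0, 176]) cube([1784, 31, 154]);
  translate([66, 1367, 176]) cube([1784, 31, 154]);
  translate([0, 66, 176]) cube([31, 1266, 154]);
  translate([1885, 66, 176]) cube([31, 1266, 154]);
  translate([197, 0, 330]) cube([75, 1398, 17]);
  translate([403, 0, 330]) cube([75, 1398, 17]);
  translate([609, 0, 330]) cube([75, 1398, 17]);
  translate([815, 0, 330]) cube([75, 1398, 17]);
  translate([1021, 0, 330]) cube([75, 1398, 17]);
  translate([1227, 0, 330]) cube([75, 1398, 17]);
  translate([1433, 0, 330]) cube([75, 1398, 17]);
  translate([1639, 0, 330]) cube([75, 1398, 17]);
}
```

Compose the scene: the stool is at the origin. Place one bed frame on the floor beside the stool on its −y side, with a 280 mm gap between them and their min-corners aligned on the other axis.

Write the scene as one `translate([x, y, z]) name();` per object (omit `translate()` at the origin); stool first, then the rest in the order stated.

stool();
translate([0, -1678, 0]) bed_frame();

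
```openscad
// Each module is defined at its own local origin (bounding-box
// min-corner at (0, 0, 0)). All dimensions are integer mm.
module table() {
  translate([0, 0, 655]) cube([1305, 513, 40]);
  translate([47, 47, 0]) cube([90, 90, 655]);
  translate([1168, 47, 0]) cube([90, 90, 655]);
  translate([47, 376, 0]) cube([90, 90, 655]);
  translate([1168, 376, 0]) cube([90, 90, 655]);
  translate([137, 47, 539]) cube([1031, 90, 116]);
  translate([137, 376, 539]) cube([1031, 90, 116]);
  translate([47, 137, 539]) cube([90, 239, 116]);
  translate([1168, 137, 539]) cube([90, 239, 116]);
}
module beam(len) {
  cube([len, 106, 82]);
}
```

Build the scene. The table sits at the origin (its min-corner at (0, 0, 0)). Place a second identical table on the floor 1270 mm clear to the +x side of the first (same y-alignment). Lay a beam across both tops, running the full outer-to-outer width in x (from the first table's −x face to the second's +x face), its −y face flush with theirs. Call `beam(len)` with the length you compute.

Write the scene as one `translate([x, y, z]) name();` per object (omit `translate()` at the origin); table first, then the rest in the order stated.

table();
translate([2575, 0, 0]) table();
translate([0, 0, 695]) beam(3880);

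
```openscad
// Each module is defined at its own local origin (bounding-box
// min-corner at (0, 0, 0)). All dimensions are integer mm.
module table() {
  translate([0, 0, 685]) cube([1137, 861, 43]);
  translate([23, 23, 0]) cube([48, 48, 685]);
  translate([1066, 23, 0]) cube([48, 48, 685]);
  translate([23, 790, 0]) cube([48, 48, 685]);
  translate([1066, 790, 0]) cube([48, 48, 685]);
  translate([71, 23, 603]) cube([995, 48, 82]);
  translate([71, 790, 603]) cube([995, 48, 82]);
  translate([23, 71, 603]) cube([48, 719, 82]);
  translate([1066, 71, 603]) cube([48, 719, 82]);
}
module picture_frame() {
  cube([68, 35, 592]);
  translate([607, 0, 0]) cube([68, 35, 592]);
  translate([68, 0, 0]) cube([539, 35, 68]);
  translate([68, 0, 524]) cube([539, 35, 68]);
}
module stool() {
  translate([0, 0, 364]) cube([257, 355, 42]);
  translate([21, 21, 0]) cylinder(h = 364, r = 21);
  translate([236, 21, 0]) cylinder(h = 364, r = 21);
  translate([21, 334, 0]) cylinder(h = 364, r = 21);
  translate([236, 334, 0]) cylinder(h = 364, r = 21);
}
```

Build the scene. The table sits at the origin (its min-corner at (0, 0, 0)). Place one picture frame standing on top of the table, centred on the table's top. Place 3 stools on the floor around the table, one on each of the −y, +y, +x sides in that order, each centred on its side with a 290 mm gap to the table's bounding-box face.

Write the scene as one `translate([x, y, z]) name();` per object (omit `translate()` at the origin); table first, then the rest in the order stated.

table();
translate([231, 413, 728]) picture_frame();
translate([440, -645, 0]) stool();
translate([440, 1151, 0]) stool();
translate([1427, 253, 0]) stool();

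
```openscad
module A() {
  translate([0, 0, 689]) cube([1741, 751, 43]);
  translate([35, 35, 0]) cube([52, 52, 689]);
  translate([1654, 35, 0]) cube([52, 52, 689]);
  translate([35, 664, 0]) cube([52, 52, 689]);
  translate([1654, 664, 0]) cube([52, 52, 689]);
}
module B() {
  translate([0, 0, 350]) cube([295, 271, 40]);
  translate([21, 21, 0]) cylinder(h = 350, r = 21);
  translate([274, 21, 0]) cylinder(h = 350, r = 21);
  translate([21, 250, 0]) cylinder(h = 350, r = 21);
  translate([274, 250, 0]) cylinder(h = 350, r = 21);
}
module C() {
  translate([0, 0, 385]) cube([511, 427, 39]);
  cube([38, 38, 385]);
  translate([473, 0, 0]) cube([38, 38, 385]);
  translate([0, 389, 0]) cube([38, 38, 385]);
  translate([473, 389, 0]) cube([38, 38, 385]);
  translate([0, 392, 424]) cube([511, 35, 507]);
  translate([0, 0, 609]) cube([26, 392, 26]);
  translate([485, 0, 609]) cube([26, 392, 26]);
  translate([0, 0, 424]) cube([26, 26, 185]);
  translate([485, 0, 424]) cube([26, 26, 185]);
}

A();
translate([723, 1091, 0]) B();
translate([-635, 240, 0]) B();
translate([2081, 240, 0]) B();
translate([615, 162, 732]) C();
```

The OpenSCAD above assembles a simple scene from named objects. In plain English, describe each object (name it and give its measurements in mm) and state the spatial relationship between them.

A is a table with a 1741×751 mm rectangular top, 43 mm thick, top surface at z = 732 mm, supported by four 52×52 mm square legs, each inset 35 mm from the nearest pair of top edges, running from the floor.

B is a four-legged stool. The seat is a 295×271×40 mm slab whose top surface is at z = 390 mm; four round legs, each 42 mm in diameter, run from the floor (z = 0) to the underside of the seat, each leg's axis is inset half a diameter from the nearest pair of seat edges (so the leg's bounding box is flush with the corner).

C is a chair. The seat is a 511×427×39 mm slab with its top at z = 424 mm, on four 38×38 mm corner legs (flush with the seat edges, standing on z = 0). A flat backrest 35 mm thick, 507 mm tall, spans the full seat width and rises from the seat top along its +y edge, rear face flush with the rear of the seat. Two armrests of 26×26 mm section run along each side from the seat's front edge to the front of the backrest, top faces 211 mm above the seat top and outer faces flush with the seat's x-edges; a 26×26 mm post under the front of each armrest stands on the seat at the front corner.

Three stools sit around the table at the +y, −x, +x sides. The chair is on top of the table, centred.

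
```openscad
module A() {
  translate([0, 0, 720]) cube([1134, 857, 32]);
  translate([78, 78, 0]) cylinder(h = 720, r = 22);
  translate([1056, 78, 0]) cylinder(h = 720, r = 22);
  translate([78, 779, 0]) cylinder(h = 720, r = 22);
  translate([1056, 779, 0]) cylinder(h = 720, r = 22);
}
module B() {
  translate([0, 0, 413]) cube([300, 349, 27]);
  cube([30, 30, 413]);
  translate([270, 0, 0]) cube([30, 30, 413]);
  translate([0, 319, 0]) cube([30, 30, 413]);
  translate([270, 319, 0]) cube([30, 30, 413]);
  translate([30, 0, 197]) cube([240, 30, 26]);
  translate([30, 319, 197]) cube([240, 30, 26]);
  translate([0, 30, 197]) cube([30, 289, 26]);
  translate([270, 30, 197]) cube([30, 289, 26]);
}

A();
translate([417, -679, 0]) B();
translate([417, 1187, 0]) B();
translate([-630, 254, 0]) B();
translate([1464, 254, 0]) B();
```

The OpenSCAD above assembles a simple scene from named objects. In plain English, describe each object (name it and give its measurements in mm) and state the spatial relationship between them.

A is a table with a 1134×857 mm rectangular top, 32 mm thick, top surface at z = 752 mm, supported by four round legs of 44 mm diameter, each leg's bounding box inset 56 mm from the nearest pair of top edges, running from the floor.

B is a four-legged stool. The seat is 300×349 mm, 27 mm thick, top at z = 440 mm. It stands on four square legs, each 30×30 mm in cross-section, from z = 0 to the seat underside, each flush with a corner of the seat. Four stretchers, 30 mm wide and 26 mm tall, connect adjacent legs with their undersides at z = 197 mm, each running between the inner faces of the legs it joins and aligned with the legs' outer faces on the other axis.

Four stools sit around the table at the −y, +y, −x, +x sides.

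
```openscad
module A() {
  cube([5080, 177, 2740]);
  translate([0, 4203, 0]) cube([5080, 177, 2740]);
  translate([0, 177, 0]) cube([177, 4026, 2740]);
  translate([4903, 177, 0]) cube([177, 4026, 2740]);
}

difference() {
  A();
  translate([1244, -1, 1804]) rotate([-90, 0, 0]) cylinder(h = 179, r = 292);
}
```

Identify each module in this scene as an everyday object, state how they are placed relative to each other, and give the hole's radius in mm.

A is a house frame. The house frame has a circular hole through its front wall. The hole's radius is 292 mm.

The subtracted cylinder has r = 292 mm.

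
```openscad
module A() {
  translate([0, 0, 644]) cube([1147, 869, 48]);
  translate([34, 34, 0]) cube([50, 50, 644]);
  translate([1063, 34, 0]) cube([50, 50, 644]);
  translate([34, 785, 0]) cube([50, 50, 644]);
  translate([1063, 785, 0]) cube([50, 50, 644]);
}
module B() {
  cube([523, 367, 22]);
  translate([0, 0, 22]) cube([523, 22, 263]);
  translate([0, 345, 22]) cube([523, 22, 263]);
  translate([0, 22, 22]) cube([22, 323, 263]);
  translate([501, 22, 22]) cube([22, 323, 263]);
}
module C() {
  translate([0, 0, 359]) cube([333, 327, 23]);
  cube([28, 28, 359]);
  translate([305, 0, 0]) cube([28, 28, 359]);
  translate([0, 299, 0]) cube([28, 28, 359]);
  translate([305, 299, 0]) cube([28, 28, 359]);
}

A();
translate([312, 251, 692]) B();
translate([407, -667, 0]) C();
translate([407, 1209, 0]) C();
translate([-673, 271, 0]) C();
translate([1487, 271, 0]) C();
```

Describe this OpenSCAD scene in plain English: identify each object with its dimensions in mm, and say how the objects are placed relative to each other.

A is a table with a 1147×869 mm rectangular top, 48 mm thick, top surface at z = 692 mm, supported by four 50×50 mm square legs, each inset 34 mm from the nearest pair of top edges, running from the floor.

B is an open-topped rectangular box: outside dimensions 523×367×285 mm, with a uniform wall and base thickness of 22 mm. The base is a full 523×367 slab on the floor; four walls sit on top of the base. The front and back walls (the −y and +y sides) span the full width; the two side walls fit between them.

C is a simple wooden stool: a rectangular seat 333 mm (x) by 327 mm (y), 23 mm thick, top face at z = 382 mm, on four square legs, each 28×28 mm in cross-section. The legs rest on z = 0, each flush with a corner of the seat.

The open box is on top of the table, centred. Four stools sit around the table at the −y, +y, −x, +x sides.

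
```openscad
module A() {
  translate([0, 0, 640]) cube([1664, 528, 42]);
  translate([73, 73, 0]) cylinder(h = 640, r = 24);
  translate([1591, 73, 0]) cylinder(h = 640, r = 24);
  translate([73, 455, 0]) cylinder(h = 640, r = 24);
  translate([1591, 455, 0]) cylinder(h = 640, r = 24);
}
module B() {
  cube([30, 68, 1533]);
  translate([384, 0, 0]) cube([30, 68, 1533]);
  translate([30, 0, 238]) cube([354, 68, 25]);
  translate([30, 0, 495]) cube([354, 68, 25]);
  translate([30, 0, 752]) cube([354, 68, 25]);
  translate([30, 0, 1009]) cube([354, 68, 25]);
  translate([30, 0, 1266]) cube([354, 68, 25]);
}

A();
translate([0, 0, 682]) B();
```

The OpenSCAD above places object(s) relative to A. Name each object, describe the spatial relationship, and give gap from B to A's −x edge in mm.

The ladder's min-x is at 0; the table's min-x is 0; gap = 0 mm.

A is a table. B is a ladder. The ladder is on top of the table. The gap from the ladder to the table's −x edge is 0 mm.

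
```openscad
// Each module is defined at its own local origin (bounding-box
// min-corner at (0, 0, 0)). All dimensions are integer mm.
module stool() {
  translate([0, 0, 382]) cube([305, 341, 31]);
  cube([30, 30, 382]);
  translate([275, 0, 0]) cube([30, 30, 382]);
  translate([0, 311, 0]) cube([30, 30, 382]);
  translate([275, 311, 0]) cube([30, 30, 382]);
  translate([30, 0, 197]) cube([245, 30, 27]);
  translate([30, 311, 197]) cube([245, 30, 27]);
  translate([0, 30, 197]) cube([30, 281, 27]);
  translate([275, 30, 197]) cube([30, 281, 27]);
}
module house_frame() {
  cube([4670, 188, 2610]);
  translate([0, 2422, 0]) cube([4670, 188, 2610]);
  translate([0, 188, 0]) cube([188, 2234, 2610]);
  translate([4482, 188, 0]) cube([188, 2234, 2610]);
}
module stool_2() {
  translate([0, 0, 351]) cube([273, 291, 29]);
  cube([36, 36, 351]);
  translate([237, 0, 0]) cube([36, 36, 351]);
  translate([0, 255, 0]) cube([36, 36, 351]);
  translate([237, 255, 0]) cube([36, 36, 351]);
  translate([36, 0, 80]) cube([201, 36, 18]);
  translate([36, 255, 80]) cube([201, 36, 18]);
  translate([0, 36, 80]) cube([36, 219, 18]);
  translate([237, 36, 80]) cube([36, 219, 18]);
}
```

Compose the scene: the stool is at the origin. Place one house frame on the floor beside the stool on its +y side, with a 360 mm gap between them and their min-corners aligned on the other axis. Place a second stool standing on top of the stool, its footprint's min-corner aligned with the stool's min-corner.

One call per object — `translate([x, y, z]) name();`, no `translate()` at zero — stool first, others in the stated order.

stool();
translate([0, 701, 0]) house_frame();
translate([0, 0, 413]) stool_2();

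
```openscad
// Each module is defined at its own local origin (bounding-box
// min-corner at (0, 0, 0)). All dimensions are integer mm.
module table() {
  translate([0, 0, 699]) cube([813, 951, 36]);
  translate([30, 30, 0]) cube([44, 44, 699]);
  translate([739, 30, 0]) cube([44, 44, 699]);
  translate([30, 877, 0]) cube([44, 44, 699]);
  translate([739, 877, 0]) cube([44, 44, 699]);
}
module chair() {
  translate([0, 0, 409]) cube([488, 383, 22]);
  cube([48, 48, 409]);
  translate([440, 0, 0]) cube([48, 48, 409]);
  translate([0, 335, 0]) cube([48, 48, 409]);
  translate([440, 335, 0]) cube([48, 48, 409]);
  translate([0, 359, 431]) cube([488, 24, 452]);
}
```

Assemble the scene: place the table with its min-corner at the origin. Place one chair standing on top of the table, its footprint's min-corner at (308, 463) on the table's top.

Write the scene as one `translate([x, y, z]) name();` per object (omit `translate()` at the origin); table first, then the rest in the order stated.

table();
translate([308, 463, 735]) chair();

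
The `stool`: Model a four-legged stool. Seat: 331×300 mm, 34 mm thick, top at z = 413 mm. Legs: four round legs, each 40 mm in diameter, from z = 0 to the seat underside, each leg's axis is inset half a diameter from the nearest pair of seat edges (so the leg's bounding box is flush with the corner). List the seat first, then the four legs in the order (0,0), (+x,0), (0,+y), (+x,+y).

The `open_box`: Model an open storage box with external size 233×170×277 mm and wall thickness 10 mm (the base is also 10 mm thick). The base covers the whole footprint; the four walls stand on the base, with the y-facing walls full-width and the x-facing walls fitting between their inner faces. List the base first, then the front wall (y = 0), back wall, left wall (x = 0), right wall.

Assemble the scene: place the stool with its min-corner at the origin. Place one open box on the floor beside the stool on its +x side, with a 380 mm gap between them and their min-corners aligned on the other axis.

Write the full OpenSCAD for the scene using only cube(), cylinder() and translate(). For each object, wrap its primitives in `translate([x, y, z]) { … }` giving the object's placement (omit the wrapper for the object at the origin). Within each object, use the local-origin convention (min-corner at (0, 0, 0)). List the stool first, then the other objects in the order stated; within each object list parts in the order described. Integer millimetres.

translate([0, 0, 379]) cube([331, 300, 34]);
translate([20, 20, 0]) cylinder(h = 379, r = 20);
translate([311, 20, 0]) cylinder(h = 379, r = 20);
translate([20, 280, 0]) cylinder(h = 379, r = 20);
translate([311, 280, 0]) cylinder(h = 379, r = 20);
translate([711, 0, 0]) {
  cube([233, 170, 10]);
  translate([0, 0, 10]) cube([233, 10, 267]);
  translate([0, 160, 10]) cube([233, 10, 267]);
  translate([0, 10, 10]) cube([10, 150, 267]);
  translate([223, 10, 10]) cube([10, 150, 267]);
}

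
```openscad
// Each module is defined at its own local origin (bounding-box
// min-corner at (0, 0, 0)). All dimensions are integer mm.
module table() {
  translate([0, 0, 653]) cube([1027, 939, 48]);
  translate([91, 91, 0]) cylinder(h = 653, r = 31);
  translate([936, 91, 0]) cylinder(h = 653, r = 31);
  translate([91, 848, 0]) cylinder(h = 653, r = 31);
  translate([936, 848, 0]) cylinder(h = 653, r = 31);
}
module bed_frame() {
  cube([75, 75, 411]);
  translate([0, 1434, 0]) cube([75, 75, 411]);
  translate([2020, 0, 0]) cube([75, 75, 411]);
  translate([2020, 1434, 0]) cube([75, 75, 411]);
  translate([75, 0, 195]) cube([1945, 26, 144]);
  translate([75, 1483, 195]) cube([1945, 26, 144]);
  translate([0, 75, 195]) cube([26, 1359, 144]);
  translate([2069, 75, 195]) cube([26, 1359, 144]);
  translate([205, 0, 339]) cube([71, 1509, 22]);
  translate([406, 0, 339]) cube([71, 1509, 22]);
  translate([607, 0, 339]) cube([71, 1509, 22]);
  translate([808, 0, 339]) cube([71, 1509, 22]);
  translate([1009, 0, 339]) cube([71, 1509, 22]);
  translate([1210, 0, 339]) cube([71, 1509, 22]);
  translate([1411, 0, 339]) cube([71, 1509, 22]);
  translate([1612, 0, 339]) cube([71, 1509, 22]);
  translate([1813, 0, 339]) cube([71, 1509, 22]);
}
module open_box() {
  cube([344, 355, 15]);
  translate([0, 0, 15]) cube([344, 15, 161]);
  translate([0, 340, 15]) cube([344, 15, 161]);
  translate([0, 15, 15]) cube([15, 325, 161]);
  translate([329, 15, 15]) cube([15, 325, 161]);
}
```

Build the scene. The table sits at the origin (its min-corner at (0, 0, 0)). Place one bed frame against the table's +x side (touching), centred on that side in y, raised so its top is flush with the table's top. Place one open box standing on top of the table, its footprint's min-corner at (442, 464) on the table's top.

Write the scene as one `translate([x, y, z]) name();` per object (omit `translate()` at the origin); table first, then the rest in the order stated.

table();
translate([1027, -285, 290]) bed_frame();
translate([442, 464, 701]) open_box();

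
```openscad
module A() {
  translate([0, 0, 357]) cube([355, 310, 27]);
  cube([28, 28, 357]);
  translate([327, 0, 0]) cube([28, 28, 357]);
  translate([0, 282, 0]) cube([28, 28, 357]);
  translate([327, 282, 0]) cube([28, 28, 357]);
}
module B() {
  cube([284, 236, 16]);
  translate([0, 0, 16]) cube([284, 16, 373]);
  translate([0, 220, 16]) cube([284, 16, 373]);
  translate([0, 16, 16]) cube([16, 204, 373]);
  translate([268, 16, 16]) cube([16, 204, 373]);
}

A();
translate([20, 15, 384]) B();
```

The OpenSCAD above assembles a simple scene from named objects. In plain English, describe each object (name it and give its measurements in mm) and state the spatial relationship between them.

A is a four-legged stool. The seat is 355×310 mm, 27 mm thick, top at z = 384 mm. It stands on four square legs, each 28×28 mm in cross-section, from z = 0 to the seat underside, each flush with a corner of the seat.

B is an open-topped rectangular box: outside dimensions 284×236×389 mm, with a uniform wall and base thickness of 16 mm. The base is a full 284×236 slab on the floor; four walls sit on top of the base. The front and back walls (the −y and +y sides) span the full width; the two side walls fit between them.

The open box is on top of the stool.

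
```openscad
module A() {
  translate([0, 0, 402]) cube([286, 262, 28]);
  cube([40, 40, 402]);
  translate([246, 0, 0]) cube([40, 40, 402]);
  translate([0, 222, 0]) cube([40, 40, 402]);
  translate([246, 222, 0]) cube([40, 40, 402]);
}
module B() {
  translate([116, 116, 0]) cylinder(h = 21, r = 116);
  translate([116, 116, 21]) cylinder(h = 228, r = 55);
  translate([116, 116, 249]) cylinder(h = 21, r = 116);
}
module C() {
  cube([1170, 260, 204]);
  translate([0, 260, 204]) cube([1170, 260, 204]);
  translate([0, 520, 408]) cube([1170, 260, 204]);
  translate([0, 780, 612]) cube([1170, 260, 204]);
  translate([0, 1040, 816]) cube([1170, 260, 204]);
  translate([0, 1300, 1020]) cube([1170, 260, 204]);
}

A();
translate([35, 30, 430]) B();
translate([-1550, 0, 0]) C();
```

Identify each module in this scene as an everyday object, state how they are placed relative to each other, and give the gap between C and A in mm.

The staircase's nearest face is 380 mm from the stool's −x face.

A is a stool. B is a spool. C is a staircase. The spool is on top of the stool. The staircase is on the floor beside the stool on its −x side. The gap between the staircase and the stool is 380 mm.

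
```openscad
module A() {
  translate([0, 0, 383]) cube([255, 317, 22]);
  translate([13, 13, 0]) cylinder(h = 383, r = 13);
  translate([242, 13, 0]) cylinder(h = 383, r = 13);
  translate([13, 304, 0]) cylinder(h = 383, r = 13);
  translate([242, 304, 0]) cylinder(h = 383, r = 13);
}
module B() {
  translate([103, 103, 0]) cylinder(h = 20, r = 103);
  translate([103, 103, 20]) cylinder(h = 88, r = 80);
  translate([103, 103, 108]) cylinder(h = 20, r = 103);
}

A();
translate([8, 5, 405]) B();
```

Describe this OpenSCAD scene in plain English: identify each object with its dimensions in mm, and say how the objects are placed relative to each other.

A is a four-legged stool. The seat is a 255×317×22 mm slab whose top surface is at z = 405 mm; four round legs, each 26 mm in diameter, run from the floor (z = 0) to the underside of the seat, each leg's axis is inset half a diameter from the nearest pair of seat edges (so the leg's bounding box is flush with the corner).

B is a spool: two coaxial disc flanges of radius 103 mm and thickness 20 mm, joined by a core cylinder of radius 80 mm and height 88 mm. The lower flange rests on z = 0 and the three cylinders share a vertical axis.

The spool is on top of the stool.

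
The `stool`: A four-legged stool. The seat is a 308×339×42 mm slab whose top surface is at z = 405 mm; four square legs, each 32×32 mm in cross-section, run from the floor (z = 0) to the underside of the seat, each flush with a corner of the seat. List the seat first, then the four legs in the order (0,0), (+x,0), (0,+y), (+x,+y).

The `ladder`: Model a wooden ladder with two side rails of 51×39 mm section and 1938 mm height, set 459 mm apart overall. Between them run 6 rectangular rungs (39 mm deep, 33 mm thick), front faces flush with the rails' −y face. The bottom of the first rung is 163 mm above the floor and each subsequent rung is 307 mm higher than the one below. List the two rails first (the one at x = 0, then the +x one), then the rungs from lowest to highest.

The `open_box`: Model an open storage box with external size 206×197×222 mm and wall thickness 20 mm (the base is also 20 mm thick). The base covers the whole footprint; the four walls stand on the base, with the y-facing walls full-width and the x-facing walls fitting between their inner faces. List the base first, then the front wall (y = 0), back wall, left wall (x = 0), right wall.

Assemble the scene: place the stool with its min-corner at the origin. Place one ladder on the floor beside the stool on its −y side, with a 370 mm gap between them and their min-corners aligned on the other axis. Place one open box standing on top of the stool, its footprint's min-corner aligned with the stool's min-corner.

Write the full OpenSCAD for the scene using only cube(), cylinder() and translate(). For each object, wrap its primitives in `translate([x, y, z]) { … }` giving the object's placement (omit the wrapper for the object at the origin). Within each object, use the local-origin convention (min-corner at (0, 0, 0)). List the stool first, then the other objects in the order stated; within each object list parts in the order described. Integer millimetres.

translate([0, 0, 363]) cube([308, 339, 42]);
cube([32, 32, 363]);
translate([276, 0, 0]) cube([32, 32, 363]);
translate([0, 307, 0]) cube([32, 32, 363]);
translate([276, 307, 0]) cube([32, 32, 363]);
translate([0, -409, 0]) {
  cube([51, 39, 1938]);
  translate([408, 0, 0]) cube([51, 39, 1938]);
  translate([51, 0, 163]) cube([357, 39, 33]);
  translate([51, 0, 470]) cube([357, 39, 33]);
  translate([51, 0, 777]) cube([357, 39, 33]);
  translate([51, 0, 1084]) cube([357, 39, 33]);
  translate([51, 0, 1391]) cube([357, 39, 33]);
  translate([51, 0, 1698]) cube([357, 39, 33]);
}
translate([0, 0, 405]) {
  cube([206, 197, 20]);
  translate([0, 0, 20]) cube([206, 20, 202]);
  translate([0, 177, 20]) cube([206, 20, 202]);
  translate([0, 20, 20]) cube([20, 157, 202]);
  translate([186, 20, 20]) cube([20, 157, 202]);
}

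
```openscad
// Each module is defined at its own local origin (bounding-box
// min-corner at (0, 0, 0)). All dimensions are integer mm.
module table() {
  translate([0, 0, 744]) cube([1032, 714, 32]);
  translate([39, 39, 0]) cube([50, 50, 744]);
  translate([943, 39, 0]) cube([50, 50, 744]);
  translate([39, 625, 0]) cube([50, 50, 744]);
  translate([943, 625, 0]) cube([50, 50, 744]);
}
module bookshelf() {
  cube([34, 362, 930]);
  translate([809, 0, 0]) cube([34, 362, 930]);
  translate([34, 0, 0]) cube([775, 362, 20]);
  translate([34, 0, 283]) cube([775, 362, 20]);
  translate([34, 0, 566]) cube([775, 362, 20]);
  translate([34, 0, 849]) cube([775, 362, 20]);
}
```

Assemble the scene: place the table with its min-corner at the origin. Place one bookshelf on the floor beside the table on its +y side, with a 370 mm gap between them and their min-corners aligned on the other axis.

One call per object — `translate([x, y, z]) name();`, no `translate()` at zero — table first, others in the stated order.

table();
translate([0, 1084, 0]) bookshelf();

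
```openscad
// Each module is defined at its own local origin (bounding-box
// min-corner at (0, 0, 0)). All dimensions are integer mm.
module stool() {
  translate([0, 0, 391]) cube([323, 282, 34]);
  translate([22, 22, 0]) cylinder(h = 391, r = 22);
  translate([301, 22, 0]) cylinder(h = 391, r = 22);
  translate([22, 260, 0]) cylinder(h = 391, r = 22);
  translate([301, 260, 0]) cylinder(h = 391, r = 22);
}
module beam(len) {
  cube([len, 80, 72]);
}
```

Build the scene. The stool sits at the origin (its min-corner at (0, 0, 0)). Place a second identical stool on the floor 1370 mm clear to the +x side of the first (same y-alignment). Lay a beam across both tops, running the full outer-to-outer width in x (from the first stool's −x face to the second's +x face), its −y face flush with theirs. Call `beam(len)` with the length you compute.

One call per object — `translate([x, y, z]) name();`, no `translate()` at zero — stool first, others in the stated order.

stool();
translate([1693, 0, 0]) stool();
translate([0, 0, 425]) beam(2016);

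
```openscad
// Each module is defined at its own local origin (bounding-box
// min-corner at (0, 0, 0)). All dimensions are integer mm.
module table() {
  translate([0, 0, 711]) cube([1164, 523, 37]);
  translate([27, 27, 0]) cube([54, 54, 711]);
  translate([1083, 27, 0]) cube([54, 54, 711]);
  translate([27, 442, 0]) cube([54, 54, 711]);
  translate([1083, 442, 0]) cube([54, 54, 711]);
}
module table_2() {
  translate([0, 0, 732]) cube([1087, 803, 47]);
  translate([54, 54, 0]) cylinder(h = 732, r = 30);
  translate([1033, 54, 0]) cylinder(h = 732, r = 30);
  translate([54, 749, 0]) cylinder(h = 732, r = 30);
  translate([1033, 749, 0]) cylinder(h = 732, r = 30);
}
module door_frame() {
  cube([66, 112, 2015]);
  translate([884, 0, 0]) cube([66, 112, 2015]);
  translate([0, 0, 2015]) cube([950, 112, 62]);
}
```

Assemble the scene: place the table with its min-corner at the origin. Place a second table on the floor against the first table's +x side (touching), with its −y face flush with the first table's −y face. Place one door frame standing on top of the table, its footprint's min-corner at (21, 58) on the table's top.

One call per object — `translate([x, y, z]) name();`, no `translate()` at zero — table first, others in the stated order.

table();
translate([1164, 0, 0]) table_2();
translate([21, 58, 748]) door_frame();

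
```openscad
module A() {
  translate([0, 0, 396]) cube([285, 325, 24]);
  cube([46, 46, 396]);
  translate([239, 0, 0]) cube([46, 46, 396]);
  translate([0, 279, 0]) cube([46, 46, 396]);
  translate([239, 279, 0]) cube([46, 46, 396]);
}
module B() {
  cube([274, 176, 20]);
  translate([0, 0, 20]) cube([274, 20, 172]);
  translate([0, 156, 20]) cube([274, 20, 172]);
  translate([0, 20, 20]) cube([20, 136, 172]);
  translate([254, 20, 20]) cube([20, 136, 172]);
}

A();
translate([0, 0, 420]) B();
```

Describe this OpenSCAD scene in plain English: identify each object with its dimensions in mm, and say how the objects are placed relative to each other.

A is a four-legged stool. The seat is a 285×325×24 mm slab whose top surface is at z = 420 mm; four square legs, each 46×46 mm in cross-section, run from the floor (z = 0) to the underside of the seat, each flush with a corner of the seat.

B is an open storage box with external size 274×176×192 mm and wall thickness 20 mm (the base is also 20 mm thick). The base covers the whole footprint; the four walls stand on the base, with the y-facing walls full-width and the x-facing walls fitting between their inner faces.

The open box is on top of the stool.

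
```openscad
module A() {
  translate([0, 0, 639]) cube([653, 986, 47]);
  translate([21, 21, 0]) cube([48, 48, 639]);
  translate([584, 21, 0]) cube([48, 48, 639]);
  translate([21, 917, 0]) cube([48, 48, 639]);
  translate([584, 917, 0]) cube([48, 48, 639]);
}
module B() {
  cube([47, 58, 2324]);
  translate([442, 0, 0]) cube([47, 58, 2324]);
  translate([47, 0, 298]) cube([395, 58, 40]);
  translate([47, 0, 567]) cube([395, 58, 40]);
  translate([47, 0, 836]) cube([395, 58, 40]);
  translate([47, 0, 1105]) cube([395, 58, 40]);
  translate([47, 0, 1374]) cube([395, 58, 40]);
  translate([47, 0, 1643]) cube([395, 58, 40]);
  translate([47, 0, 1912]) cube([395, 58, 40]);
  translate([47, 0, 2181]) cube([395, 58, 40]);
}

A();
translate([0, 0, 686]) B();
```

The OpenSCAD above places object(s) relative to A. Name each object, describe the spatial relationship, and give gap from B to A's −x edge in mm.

A is a table. B is a ladder. The ladder is on top of the table. The gap from the ladder to the table's −x edge is 0 mm.

The ladder's min-x is at 0; the table's min-x is 0; gap = 0 mm.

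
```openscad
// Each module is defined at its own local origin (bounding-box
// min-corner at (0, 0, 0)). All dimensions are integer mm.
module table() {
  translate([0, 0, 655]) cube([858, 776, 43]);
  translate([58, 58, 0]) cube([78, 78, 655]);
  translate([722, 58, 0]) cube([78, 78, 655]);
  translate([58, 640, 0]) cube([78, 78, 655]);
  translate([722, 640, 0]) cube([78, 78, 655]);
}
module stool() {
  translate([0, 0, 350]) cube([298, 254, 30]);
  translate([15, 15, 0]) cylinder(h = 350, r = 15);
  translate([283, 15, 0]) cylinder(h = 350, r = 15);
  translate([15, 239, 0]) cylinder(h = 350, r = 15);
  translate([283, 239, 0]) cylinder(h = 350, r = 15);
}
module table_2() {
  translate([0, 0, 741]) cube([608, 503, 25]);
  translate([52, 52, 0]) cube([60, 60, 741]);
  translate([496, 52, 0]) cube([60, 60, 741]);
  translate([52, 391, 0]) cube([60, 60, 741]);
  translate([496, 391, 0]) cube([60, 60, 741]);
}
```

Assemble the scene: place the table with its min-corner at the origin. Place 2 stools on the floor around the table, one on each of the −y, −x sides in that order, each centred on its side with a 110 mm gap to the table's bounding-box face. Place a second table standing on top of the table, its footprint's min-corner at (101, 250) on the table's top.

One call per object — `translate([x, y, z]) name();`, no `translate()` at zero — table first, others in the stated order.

table();
translate([280, -364, 0]) stool();
translate([-408, 261, 0]) stool();
translate([101, 250, 698]) table_2();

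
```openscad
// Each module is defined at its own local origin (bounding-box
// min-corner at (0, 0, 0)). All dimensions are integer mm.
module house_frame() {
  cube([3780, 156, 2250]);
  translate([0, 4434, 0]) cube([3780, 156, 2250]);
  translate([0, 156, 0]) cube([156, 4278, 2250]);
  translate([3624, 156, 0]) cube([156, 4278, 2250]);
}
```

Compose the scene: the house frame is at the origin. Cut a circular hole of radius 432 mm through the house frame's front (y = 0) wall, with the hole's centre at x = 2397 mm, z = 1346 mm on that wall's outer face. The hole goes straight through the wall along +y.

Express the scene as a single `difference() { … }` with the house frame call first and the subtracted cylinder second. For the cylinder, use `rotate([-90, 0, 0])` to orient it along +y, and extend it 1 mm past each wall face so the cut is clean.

difference() {
  house_frame();
  translate([2397, -1, 1346]) rotate([-90, 0, 0]) cylinder(h = 158, r = 432);
}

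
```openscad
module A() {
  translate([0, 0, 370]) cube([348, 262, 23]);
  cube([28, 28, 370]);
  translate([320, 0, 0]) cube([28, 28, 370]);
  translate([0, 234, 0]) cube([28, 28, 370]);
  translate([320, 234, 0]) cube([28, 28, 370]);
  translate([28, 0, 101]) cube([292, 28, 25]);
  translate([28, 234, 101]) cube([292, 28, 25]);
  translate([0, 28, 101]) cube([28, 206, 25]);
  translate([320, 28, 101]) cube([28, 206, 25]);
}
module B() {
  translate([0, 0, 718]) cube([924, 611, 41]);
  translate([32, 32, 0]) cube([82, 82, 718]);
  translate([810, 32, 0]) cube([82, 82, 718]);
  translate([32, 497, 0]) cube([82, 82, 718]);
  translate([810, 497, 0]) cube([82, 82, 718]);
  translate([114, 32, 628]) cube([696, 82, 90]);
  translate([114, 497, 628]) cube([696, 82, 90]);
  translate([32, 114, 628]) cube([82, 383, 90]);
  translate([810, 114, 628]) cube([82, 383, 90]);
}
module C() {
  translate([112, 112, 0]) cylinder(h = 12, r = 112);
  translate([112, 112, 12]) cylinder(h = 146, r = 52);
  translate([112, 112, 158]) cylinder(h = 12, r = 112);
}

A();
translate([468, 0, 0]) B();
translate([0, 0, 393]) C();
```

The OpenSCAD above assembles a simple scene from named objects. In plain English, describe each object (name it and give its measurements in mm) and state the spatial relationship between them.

A is a simple wooden stool: a rectangular seat 348 mm (x) by 262 mm (y), 23 mm thick, top face at z = 393 mm, on four square legs, each 28×28 mm in cross-section. The legs rest on z = 0, each flush with a corner of the seat. Four stretchers, 28 mm wide and 25 mm tall, connect adjacent legs with their undersides at z = 101 mm, each running between the inner faces of the legs it joins and aligned with the legs' outer faces on the other axis.

B is a table: top 924 mm (x) × 611 mm (y), 41 mm thick, upper face at z = 759 mm, on four 82×82 mm square legs, each inset 32 mm from the nearest pair of top edges, running from z = 0 to the bottom of the top. Four apron rails, 82 mm thick and 90 mm tall, run between adjacent legs with their top edges flush with the underside of the top and their outer faces flush with the legs' outer faces.

C is a spool: two coaxial disc flanges of radius 112 mm and thickness 12 mm, joined by a core cylinder of radius 52 mm and height 146 mm. The lower flange rests on z = 0 and the three cylinders share a vertical axis.

The table is on the floor beside the stool on its +x side. The spool is on top of the stool.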